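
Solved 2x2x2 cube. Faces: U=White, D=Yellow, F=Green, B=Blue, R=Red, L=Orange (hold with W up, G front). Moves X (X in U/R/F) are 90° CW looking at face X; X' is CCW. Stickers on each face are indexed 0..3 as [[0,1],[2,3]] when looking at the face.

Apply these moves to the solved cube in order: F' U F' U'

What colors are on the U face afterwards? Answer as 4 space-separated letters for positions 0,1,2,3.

Answer: W Y R B

Derivation:
After move 1 (F'): F=GGGG U=WWRR R=YRYR D=OOYY L=OWOW
After move 2 (U): U=RWRW F=YRGG R=BBYR B=OWBB L=GGOW
After move 3 (F'): F=RGYG U=RWBY R=OBOR D=GWYY L=GWOR
After move 4 (U'): U=WYRB F=GWYG R=RGOR B=OBBB L=OWOR
Query: U face = WYRB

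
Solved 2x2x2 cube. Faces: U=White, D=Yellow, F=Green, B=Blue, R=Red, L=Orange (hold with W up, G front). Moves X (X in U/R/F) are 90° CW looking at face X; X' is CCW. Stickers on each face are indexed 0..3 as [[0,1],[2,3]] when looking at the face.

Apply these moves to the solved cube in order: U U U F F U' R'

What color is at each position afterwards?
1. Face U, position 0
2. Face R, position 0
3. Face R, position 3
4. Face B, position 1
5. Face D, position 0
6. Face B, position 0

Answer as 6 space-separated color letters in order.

Answer: W G B G W Y

Derivation:
After move 1 (U): U=WWWW F=RRGG R=BBRR B=OOBB L=GGOO
After move 2 (U): U=WWWW F=BBGG R=OORR B=GGBB L=RROO
After move 3 (U): U=WWWW F=OOGG R=GGRR B=RRBB L=BBOO
After move 4 (F): F=GOGO U=WWOB R=WGWR D=RGYY L=BYOY
After move 5 (F): F=GGOO U=WWYY R=OGBR D=WWYY L=BROG
After move 6 (U'): U=WYWY F=BROO R=GGBR B=OGBB L=RROG
After move 7 (R'): R=GRGB U=WBWO F=BYOY D=WRYO B=YGWB
Query 1: U[0] = W
Query 2: R[0] = G
Query 3: R[3] = B
Query 4: B[1] = G
Query 5: D[0] = W
Query 6: B[0] = Y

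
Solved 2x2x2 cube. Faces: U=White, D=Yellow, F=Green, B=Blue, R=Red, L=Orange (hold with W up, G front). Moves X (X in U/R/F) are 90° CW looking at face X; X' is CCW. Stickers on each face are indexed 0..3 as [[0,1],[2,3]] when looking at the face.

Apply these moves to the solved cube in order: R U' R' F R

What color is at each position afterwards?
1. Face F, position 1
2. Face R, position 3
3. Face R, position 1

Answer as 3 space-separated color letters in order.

After move 1 (R): R=RRRR U=WGWG F=GYGY D=YBYB B=WBWB
After move 2 (U'): U=GGWW F=OOGY R=GYRR B=RRWB L=WBOO
After move 3 (R'): R=YRGR U=GWWR F=OGGW D=YOYY B=BRBB
After move 4 (F): F=GOWG U=GWOB R=WRRR D=GYYY L=WYOO
After move 5 (R): R=RWRR U=GOOG F=GYWY D=GBYB B=BRWB
Query 1: F[1] = Y
Query 2: R[3] = R
Query 3: R[1] = W

Answer: Y R W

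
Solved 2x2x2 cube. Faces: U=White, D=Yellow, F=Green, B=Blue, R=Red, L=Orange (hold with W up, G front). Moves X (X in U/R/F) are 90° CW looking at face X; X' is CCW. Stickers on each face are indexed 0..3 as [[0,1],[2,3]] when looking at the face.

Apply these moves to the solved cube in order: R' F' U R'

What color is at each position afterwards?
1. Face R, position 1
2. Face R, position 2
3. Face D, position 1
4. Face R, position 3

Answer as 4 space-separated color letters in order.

After move 1 (R'): R=RRRR U=WBWB F=GWGW D=YGYG B=YBYB
After move 2 (F'): F=WWGG U=WBRR R=GRYR D=OOYG L=OBOW
After move 3 (U): U=RWRB F=GRGG R=YBYR B=OBYB L=WWOW
After move 4 (R'): R=BRYY U=RYRO F=GWGB D=ORYG B=GBOB
Query 1: R[1] = R
Query 2: R[2] = Y
Query 3: D[1] = R
Query 4: R[3] = Y

Answer: R Y R Y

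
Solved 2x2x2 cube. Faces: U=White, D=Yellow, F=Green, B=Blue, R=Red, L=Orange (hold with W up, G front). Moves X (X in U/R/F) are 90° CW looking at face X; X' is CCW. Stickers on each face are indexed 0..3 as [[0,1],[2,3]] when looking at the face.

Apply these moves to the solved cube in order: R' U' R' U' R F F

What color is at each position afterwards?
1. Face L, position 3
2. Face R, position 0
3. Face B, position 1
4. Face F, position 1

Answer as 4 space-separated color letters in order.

After move 1 (R'): R=RRRR U=WBWB F=GWGW D=YGYG B=YBYB
After move 2 (U'): U=BBWW F=OOGW R=GWRR B=RRYB L=YBOO
After move 3 (R'): R=WRGR U=BYWR F=OBGW D=YOYW B=GRGB
After move 4 (U'): U=YRBW F=YBGW R=OBGR B=WRGB L=GROO
After move 5 (R): R=GORB U=YBBW F=YOGW D=YGYW B=WRRB
After move 6 (F): F=GYWO U=YBOR R=BOWB D=RGYW L=GYOG
After move 7 (F): F=WGOY U=YBGY R=OORB D=WBYW L=GROG
Query 1: L[3] = G
Query 2: R[0] = O
Query 3: B[1] = R
Query 4: F[1] = G

Answer: G O R G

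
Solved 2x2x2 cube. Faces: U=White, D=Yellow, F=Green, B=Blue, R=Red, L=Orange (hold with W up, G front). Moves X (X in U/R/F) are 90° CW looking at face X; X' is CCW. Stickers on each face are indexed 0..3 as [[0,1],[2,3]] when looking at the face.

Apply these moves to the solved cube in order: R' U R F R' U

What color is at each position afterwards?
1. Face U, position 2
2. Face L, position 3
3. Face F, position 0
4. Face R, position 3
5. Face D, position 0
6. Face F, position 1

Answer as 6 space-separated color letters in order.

After move 1 (R'): R=RRRR U=WBWB F=GWGW D=YGYG B=YBYB
After move 2 (U): U=WWBB F=RRGW R=YBRR B=OOYB L=GWOO
After move 3 (R): R=RYRB U=WRBW F=RGGG D=YYYO B=BOWB
After move 4 (F): F=GRGG U=WROW R=BYWB D=RRYO L=GYOY
After move 5 (R'): R=YBBW U=WWOB F=GRGW D=RRYG B=OORB
After move 6 (U): U=OWBW F=YBGW R=OOBW B=GYRB L=GROY
Query 1: U[2] = B
Query 2: L[3] = Y
Query 3: F[0] = Y
Query 4: R[3] = W
Query 5: D[0] = R
Query 6: F[1] = B

Answer: B Y Y W R B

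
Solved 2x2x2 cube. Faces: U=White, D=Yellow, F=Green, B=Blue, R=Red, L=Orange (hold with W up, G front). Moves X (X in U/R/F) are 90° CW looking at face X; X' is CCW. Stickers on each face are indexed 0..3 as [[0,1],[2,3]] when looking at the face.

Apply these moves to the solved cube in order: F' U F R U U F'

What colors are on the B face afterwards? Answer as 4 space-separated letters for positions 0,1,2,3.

Answer: G B W B

Derivation:
After move 1 (F'): F=GGGG U=WWRR R=YRYR D=OOYY L=OWOW
After move 2 (U): U=RWRW F=YRGG R=BBYR B=OWBB L=GGOW
After move 3 (F): F=GYGR U=RWWG R=RBWR D=YBYY L=GOOO
After move 4 (R): R=WRRB U=RYWR F=GBGY D=YBYO B=GWWB
After move 5 (U): U=WRRY F=WRGY R=GWRB B=GOWB L=GBOO
After move 6 (U): U=RWYR F=GWGY R=GORB B=GBWB L=WROO
After move 7 (F'): F=WYGG U=RWGR R=BOYB D=ROYO L=WROY
Query: B face = GBWB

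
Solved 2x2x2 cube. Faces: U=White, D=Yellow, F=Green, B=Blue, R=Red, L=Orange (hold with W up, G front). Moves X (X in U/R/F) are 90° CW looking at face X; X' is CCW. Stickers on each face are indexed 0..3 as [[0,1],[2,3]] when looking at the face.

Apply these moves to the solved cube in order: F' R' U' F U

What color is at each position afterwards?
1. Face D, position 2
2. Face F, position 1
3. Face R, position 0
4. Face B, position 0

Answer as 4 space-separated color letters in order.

Answer: Y W R Y

Derivation:
After move 1 (F'): F=GGGG U=WWRR R=YRYR D=OOYY L=OWOW
After move 2 (R'): R=RRYY U=WBRB F=GWGR D=OGYG B=YBOB
After move 3 (U'): U=BBWR F=OWGR R=GWYY B=RROB L=YBOW
After move 4 (F): F=GORW U=BBWB R=WWRY D=YGYG L=YOOG
After move 5 (U): U=WBBB F=WWRW R=RRRY B=YOOB L=GOOG
Query 1: D[2] = Y
Query 2: F[1] = W
Query 3: R[0] = R
Query 4: B[0] = Y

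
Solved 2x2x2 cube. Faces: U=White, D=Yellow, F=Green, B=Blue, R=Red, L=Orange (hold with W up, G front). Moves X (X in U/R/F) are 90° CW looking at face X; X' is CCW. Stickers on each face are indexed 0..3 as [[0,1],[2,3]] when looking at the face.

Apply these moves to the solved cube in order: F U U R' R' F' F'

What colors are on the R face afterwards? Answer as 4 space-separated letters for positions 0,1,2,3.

Answer: Y W R O

Derivation:
After move 1 (F): F=GGGG U=WWOO R=WRWR D=RRYY L=OYOY
After move 2 (U): U=OWOW F=WRGG R=BBWR B=OYBB L=GGOY
After move 3 (U): U=OOWW F=BBGG R=OYWR B=GGBB L=WROY
After move 4 (R'): R=YROW U=OBWG F=BOGW D=RBYG B=YGRB
After move 5 (R'): R=RWYO U=ORWY F=BBGG D=ROYW B=GGBB
After move 6 (F'): F=BGBG U=ORRY R=OWRO D=RYYW L=WYOW
After move 7 (F'): F=GGBB U=OROR R=YWRO D=YWYW L=WYOR
Query: R face = YWRO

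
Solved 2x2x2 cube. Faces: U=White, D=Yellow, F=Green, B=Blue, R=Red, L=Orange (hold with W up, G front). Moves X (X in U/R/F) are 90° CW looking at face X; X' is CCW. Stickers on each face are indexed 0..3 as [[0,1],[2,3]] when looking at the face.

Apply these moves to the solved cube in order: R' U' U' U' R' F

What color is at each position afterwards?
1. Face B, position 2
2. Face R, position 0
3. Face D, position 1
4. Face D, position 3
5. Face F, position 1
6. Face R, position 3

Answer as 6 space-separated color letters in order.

After move 1 (R'): R=RRRR U=WBWB F=GWGW D=YGYG B=YBYB
After move 2 (U'): U=BBWW F=OOGW R=GWRR B=RRYB L=YBOO
After move 3 (U'): U=BWBW F=YBGW R=OORR B=GWYB L=RROO
After move 4 (U'): U=WWBB F=RRGW R=YBRR B=OOYB L=GWOO
After move 5 (R'): R=BRYR U=WYBO F=RWGB D=YRYW B=GOGB
After move 6 (F): F=GRBW U=WYOW R=BROR D=YBYW L=GYOR
Query 1: B[2] = G
Query 2: R[0] = B
Query 3: D[1] = B
Query 4: D[3] = W
Query 5: F[1] = R
Query 6: R[3] = R

Answer: G B B W R R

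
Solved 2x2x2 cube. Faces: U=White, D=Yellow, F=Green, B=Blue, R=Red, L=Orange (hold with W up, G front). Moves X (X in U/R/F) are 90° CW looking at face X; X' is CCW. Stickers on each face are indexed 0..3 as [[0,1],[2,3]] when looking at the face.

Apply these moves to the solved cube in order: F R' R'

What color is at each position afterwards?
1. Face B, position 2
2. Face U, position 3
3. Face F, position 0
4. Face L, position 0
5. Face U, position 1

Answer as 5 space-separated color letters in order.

Answer: G Y G O R

Derivation:
After move 1 (F): F=GGGG U=WWOO R=WRWR D=RRYY L=OYOY
After move 2 (R'): R=RRWW U=WBOB F=GWGO D=RGYG B=YBRB
After move 3 (R'): R=RWRW U=WROY F=GBGB D=RWYO B=GBGB
Query 1: B[2] = G
Query 2: U[3] = Y
Query 3: F[0] = G
Query 4: L[0] = O
Query 5: U[1] = R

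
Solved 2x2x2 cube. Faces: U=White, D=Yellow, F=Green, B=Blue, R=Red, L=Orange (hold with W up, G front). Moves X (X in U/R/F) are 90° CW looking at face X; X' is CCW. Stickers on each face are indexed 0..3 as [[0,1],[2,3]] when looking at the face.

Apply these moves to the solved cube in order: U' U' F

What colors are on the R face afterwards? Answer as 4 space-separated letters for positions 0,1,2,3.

After move 1 (U'): U=WWWW F=OOGG R=GGRR B=RRBB L=BBOO
After move 2 (U'): U=WWWW F=BBGG R=OORR B=GGBB L=RROO
After move 3 (F): F=GBGB U=WWOR R=WOWR D=ROYY L=RYOY
Query: R face = WOWR

Answer: W O W R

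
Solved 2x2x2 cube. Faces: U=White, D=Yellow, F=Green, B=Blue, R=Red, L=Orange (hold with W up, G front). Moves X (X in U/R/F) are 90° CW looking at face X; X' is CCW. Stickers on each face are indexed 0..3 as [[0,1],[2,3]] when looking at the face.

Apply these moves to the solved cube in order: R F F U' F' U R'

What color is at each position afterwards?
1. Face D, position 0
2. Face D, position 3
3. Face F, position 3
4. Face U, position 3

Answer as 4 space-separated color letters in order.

After move 1 (R): R=RRRR U=WGWG F=GYGY D=YBYB B=WBWB
After move 2 (F): F=GGYY U=WGOO R=WRGR D=RRYB L=OYOB
After move 3 (F): F=YGYG U=WGBY R=OROR D=GWYB L=OROR
After move 4 (U'): U=GYWB F=ORYG R=YGOR B=ORWB L=WBOR
After move 5 (F'): F=RGOY U=GYYO R=WGGR D=BRYB L=WBOW
After move 6 (U): U=YGOY F=WGOY R=ORGR B=WBWB L=RGOW
After move 7 (R'): R=RROG U=YWOW F=WGOY D=BGYY B=BBRB
Query 1: D[0] = B
Query 2: D[3] = Y
Query 3: F[3] = Y
Query 4: U[3] = W

Answer: B Y Y W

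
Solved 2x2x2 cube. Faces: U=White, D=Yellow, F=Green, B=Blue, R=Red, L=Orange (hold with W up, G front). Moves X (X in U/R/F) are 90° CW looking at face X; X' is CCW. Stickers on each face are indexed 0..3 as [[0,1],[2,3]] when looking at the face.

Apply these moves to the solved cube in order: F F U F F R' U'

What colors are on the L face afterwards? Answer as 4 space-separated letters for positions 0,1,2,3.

Answer: Y R O B

Derivation:
After move 1 (F): F=GGGG U=WWOO R=WRWR D=RRYY L=OYOY
After move 2 (F): F=GGGG U=WWYY R=OROR D=WWYY L=OROR
After move 3 (U): U=YWYW F=ORGG R=BBOR B=ORBB L=GGOR
After move 4 (F): F=GOGR U=YWRG R=YBWR D=OBYY L=GWOW
After move 5 (F): F=GGRO U=YWWW R=RBGR D=WYYY L=GOOB
After move 6 (R'): R=BRRG U=YBWO F=GWRW D=WGYO B=YRYB
After move 7 (U'): U=BOYW F=GORW R=GWRG B=BRYB L=YROB
Query: L face = YROB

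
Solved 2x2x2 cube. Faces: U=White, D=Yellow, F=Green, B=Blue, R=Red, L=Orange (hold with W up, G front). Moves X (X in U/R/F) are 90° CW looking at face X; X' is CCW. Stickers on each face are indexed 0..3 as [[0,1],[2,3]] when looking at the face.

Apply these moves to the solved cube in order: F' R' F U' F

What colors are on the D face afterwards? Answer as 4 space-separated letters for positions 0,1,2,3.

Answer: B G Y G

Derivation:
After move 1 (F'): F=GGGG U=WWRR R=YRYR D=OOYY L=OWOW
After move 2 (R'): R=RRYY U=WBRB F=GWGR D=OGYG B=YBOB
After move 3 (F): F=GGRW U=WBWW R=RRBY D=YRYG L=OOOG
After move 4 (U'): U=BWWW F=OORW R=GGBY B=RROB L=YBOG
After move 5 (F): F=ROWO U=BWGB R=WGWY D=BGYG L=YYOR
Query: D face = BGYG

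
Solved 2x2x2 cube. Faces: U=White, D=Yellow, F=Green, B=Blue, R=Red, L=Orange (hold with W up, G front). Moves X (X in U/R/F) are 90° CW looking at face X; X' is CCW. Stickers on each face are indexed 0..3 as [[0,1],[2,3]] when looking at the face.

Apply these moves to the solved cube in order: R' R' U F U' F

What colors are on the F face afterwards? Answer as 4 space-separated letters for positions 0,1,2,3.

Answer: B G R Y

Derivation:
After move 1 (R'): R=RRRR U=WBWB F=GWGW D=YGYG B=YBYB
After move 2 (R'): R=RRRR U=WYWY F=GBGB D=YWYW B=GBGB
After move 3 (U): U=WWYY F=RRGB R=GBRR B=OOGB L=GBOO
After move 4 (F): F=GRBR U=WWOB R=YBYR D=RGYW L=GYOW
After move 5 (U'): U=WBWO F=GYBR R=GRYR B=YBGB L=OOOW
After move 6 (F): F=BGRY U=WBWO R=WROR D=YGYW L=OROG
Query: F face = BGRY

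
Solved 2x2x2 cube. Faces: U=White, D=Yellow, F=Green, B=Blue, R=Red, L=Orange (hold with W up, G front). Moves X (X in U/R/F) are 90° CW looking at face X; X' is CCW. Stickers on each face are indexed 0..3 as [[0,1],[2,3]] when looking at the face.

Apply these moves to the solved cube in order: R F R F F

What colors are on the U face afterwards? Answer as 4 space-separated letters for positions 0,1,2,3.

Answer: W G W R

Derivation:
After move 1 (R): R=RRRR U=WGWG F=GYGY D=YBYB B=WBWB
After move 2 (F): F=GGYY U=WGOO R=WRGR D=RRYB L=OYOB
After move 3 (R): R=GWRR U=WGOY F=GRYB D=RWYW B=OBGB
After move 4 (F): F=YGBR U=WGBY R=OWYR D=RGYW L=OROW
After move 5 (F): F=BYRG U=WGWR R=BWYR D=YOYW L=OROG
Query: U face = WGWR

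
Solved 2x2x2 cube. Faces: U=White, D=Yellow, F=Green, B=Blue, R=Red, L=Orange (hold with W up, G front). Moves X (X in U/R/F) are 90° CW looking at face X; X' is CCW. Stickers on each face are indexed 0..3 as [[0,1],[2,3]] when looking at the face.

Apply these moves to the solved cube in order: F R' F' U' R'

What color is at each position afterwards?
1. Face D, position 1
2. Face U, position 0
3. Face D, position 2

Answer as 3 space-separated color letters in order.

After move 1 (F): F=GGGG U=WWOO R=WRWR D=RRYY L=OYOY
After move 2 (R'): R=RRWW U=WBOB F=GWGO D=RGYG B=YBRB
After move 3 (F'): F=WOGG U=WBRW R=GRRW D=YYYG L=OBOO
After move 4 (U'): U=BWWR F=OBGG R=WORW B=GRRB L=YBOO
After move 5 (R'): R=OWWR U=BRWG F=OWGR D=YBYG B=GRYB
Query 1: D[1] = B
Query 2: U[0] = B
Query 3: D[2] = Y

Answer: B B Y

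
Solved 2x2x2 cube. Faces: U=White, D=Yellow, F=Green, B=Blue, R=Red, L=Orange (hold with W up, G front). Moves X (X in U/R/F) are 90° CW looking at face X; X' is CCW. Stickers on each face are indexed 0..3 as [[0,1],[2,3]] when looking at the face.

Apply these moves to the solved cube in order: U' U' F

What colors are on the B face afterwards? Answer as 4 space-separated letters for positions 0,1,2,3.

Answer: G G B B

Derivation:
After move 1 (U'): U=WWWW F=OOGG R=GGRR B=RRBB L=BBOO
After move 2 (U'): U=WWWW F=BBGG R=OORR B=GGBB L=RROO
After move 3 (F): F=GBGB U=WWOR R=WOWR D=ROYY L=RYOY
Query: B face = GGBB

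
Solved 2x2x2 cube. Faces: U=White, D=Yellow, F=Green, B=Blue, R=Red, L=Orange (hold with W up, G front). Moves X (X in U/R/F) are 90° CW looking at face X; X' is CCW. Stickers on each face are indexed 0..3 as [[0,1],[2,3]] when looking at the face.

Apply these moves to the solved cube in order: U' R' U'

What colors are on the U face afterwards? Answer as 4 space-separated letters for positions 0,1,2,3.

After move 1 (U'): U=WWWW F=OOGG R=GGRR B=RRBB L=BBOO
After move 2 (R'): R=GRGR U=WBWR F=OWGW D=YOYG B=YRYB
After move 3 (U'): U=BRWW F=BBGW R=OWGR B=GRYB L=YROO
Query: U face = BRWW

Answer: B R W W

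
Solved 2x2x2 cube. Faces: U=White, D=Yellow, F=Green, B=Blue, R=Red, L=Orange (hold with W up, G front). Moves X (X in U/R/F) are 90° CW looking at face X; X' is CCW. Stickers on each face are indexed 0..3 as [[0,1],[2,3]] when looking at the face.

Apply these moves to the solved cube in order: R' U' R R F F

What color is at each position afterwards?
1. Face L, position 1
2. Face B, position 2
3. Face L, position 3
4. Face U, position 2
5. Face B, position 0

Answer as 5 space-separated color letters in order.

After move 1 (R'): R=RRRR U=WBWB F=GWGW D=YGYG B=YBYB
After move 2 (U'): U=BBWW F=OOGW R=GWRR B=RRYB L=YBOO
After move 3 (R): R=RGRW U=BOWW F=OGGG D=YYYR B=WRBB
After move 4 (R): R=RRWG U=BGWG F=OYGR D=YBYW B=WROB
After move 5 (F): F=GORY U=BGOB R=WRGG D=WRYW L=YYOB
After move 6 (F): F=RGYO U=BGBY R=ORBG D=GWYW L=YWOR
Query 1: L[1] = W
Query 2: B[2] = O
Query 3: L[3] = R
Query 4: U[2] = B
Query 5: B[0] = W

Answer: W O R B W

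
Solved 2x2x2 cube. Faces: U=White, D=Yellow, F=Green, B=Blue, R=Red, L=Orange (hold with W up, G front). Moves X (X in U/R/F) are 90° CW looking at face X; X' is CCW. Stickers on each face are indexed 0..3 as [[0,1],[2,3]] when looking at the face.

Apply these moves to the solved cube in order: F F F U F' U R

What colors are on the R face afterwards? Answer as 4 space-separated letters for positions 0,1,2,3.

Answer: O O R W

Derivation:
After move 1 (F): F=GGGG U=WWOO R=WRWR D=RRYY L=OYOY
After move 2 (F): F=GGGG U=WWYY R=OROR D=WWYY L=OROR
After move 3 (F): F=GGGG U=WWRR R=YRYR D=OOYY L=OWOW
After move 4 (U): U=RWRW F=YRGG R=BBYR B=OWBB L=GGOW
After move 5 (F'): F=RGYG U=RWBY R=OBOR D=GWYY L=GWOR
After move 6 (U): U=BRYW F=OBYG R=OWOR B=GWBB L=RGOR
After move 7 (R): R=OORW U=BBYG F=OWYY D=GBYG B=WWRB
Query: R face = OORW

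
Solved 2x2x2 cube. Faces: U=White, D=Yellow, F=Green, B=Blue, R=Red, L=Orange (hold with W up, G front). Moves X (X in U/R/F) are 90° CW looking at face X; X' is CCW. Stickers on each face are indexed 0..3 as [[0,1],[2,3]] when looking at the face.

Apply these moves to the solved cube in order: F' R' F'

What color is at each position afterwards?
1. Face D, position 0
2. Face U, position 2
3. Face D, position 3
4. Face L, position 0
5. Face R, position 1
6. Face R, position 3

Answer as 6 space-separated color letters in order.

Answer: W R G O R Y

Derivation:
After move 1 (F'): F=GGGG U=WWRR R=YRYR D=OOYY L=OWOW
After move 2 (R'): R=RRYY U=WBRB F=GWGR D=OGYG B=YBOB
After move 3 (F'): F=WRGG U=WBRY R=GROY D=WWYG L=OBOR
Query 1: D[0] = W
Query 2: U[2] = R
Query 3: D[3] = G
Query 4: L[0] = O
Query 5: R[1] = R
Query 6: R[3] = Y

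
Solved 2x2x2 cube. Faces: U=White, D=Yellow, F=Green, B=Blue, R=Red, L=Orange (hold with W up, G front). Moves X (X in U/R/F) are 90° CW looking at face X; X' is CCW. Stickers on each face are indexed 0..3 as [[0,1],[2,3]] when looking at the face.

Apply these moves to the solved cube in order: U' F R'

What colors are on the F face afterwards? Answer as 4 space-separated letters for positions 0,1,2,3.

Answer: G W G B

Derivation:
After move 1 (U'): U=WWWW F=OOGG R=GGRR B=RRBB L=BBOO
After move 2 (F): F=GOGO U=WWOB R=WGWR D=RGYY L=BYOY
After move 3 (R'): R=GRWW U=WBOR F=GWGB D=ROYO B=YRGB
Query: F face = GWGB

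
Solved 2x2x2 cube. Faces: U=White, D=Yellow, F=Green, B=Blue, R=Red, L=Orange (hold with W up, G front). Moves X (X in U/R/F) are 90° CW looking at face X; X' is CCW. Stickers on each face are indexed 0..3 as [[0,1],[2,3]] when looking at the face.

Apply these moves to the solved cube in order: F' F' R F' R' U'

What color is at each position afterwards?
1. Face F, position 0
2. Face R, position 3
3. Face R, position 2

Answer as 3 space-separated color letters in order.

Answer: O W B

Derivation:
After move 1 (F'): F=GGGG U=WWRR R=YRYR D=OOYY L=OWOW
After move 2 (F'): F=GGGG U=WWYY R=OROR D=WWYY L=OROR
After move 3 (R): R=OORR U=WGYG F=GWGY D=WBYB B=YBWB
After move 4 (F'): F=WYGG U=WGOR R=BOWR D=RRYB L=OGOY
After move 5 (R'): R=ORBW U=WWOY F=WGGR D=RYYG B=BBRB
After move 6 (U'): U=WYWO F=OGGR R=WGBW B=ORRB L=BBOY
Query 1: F[0] = O
Query 2: R[3] = W
Query 3: R[2] = B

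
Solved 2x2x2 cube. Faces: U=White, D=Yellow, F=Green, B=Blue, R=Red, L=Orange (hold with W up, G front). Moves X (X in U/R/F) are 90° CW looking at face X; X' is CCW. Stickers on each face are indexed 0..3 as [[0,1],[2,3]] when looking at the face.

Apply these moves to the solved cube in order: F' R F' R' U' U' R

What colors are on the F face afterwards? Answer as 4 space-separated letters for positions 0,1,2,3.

After move 1 (F'): F=GGGG U=WWRR R=YRYR D=OOYY L=OWOW
After move 2 (R): R=YYRR U=WGRG F=GOGY D=OBYB B=RBWB
After move 3 (F'): F=OYGG U=WGYR R=BYOR D=WWYB L=OGOR
After move 4 (R'): R=YRBO U=WWYR F=OGGR D=WYYG B=BBWB
After move 5 (U'): U=WRWY F=OGGR R=OGBO B=YRWB L=BBOR
After move 6 (U'): U=RYWW F=BBGR R=OGBO B=OGWB L=YROR
After move 7 (R): R=BOOG U=RBWR F=BYGG D=WWYO B=WGYB
Query: F face = BYGG

Answer: B Y G G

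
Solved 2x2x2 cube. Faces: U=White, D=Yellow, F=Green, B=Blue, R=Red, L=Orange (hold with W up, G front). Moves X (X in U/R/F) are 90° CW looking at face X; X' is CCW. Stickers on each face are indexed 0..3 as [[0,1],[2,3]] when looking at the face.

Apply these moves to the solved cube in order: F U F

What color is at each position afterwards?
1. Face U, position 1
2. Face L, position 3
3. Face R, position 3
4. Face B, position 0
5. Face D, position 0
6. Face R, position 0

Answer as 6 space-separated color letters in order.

After move 1 (F): F=GGGG U=WWOO R=WRWR D=RRYY L=OYOY
After move 2 (U): U=OWOW F=WRGG R=BBWR B=OYBB L=GGOY
After move 3 (F): F=GWGR U=OWYG R=OBWR D=WBYY L=GROR
Query 1: U[1] = W
Query 2: L[3] = R
Query 3: R[3] = R
Query 4: B[0] = O
Query 5: D[0] = W
Query 6: R[0] = O

Answer: W R R O W O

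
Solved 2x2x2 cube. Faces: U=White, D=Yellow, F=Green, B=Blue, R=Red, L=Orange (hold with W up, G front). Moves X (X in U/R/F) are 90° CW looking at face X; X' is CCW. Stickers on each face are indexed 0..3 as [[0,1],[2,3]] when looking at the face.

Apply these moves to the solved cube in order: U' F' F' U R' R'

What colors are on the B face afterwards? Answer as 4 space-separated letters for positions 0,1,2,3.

After move 1 (U'): U=WWWW F=OOGG R=GGRR B=RRBB L=BBOO
After move 2 (F'): F=OGOG U=WWGR R=YGYR D=BOYY L=BWOW
After move 3 (F'): F=GGOO U=WWYY R=OGBR D=WWYY L=BROG
After move 4 (U): U=YWYW F=OGOO R=RRBR B=BRBB L=GGOG
After move 5 (R'): R=RRRB U=YBYB F=OWOW D=WGYO B=YRWB
After move 6 (R'): R=RBRR U=YWYY F=OBOB D=WWYW B=ORGB
Query: B face = ORGB

Answer: O R G B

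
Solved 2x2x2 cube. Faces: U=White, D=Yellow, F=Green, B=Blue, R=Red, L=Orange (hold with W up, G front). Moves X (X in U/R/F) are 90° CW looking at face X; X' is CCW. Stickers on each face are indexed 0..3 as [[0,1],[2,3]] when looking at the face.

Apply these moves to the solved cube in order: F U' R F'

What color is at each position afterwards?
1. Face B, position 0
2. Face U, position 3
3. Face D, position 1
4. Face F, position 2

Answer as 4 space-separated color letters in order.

After move 1 (F): F=GGGG U=WWOO R=WRWR D=RRYY L=OYOY
After move 2 (U'): U=WOWO F=OYGG R=GGWR B=WRBB L=BBOY
After move 3 (R): R=WGRG U=WYWG F=ORGY D=RBYW B=OROB
After move 4 (F'): F=RYOG U=WYWR R=BGRG D=BYYW L=BGOW
Query 1: B[0] = O
Query 2: U[3] = R
Query 3: D[1] = Y
Query 4: F[2] = O

Answer: O R Y O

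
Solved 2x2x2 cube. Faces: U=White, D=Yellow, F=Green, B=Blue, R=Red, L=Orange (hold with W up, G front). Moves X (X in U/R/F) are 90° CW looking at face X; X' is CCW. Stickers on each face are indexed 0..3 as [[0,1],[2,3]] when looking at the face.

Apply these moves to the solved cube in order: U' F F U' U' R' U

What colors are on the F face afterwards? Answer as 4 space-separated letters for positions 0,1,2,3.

Answer: R R O W

Derivation:
After move 1 (U'): U=WWWW F=OOGG R=GGRR B=RRBB L=BBOO
After move 2 (F): F=GOGO U=WWOB R=WGWR D=RGYY L=BYOY
After move 3 (F): F=GGOO U=WWYY R=OGBR D=WWYY L=BROG
After move 4 (U'): U=WYWY F=BROO R=GGBR B=OGBB L=RROG
After move 5 (U'): U=YYWW F=RROO R=BRBR B=GGBB L=OGOG
After move 6 (R'): R=RRBB U=YBWG F=RYOW D=WRYO B=YGWB
After move 7 (U): U=WYGB F=RROW R=YGBB B=OGWB L=RYOG
Query: F face = RROW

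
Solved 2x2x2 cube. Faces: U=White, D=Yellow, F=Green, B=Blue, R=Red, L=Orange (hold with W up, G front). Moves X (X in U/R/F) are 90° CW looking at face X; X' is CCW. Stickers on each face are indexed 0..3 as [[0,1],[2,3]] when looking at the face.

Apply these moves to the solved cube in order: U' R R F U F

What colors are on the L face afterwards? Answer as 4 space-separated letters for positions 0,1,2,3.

After move 1 (U'): U=WWWW F=OOGG R=GGRR B=RRBB L=BBOO
After move 2 (R): R=RGRG U=WOWG F=OYGY D=YBYR B=WRWB
After move 3 (R): R=RRGG U=WYWY F=OBGR D=YWYW B=GROB
After move 4 (F): F=GORB U=WYOB R=WRYG D=GRYW L=BYOW
After move 5 (U): U=OWBY F=WRRB R=GRYG B=BYOB L=GOOW
After move 6 (F): F=RWBR U=OWWO R=BRYG D=YGYW L=GGOR
Query: L face = GGOR

Answer: G G O R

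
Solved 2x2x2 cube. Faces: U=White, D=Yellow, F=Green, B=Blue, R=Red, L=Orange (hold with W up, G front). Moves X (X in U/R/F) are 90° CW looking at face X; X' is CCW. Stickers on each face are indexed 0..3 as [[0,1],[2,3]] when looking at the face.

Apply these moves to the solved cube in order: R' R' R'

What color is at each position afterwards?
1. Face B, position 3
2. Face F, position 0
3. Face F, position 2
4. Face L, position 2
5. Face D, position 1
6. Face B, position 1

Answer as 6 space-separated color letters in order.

Answer: B G G O B B

Derivation:
After move 1 (R'): R=RRRR U=WBWB F=GWGW D=YGYG B=YBYB
After move 2 (R'): R=RRRR U=WYWY F=GBGB D=YWYW B=GBGB
After move 3 (R'): R=RRRR U=WGWG F=GYGY D=YBYB B=WBWB
Query 1: B[3] = B
Query 2: F[0] = G
Query 3: F[2] = G
Query 4: L[2] = O
Query 5: D[1] = B
Query 6: B[1] = B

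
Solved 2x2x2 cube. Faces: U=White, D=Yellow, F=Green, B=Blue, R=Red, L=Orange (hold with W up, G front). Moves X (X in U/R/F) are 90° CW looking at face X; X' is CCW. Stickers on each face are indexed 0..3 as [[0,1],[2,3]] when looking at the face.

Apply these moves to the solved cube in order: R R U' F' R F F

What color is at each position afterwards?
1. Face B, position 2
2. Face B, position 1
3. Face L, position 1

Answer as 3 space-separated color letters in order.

Answer: Y R R

Derivation:
After move 1 (R): R=RRRR U=WGWG F=GYGY D=YBYB B=WBWB
After move 2 (R): R=RRRR U=WYWY F=GBGB D=YWYW B=GBGB
After move 3 (U'): U=YYWW F=OOGB R=GBRR B=RRGB L=GBOO
After move 4 (F'): F=OBOG U=YYGR R=WBYR D=BOYW L=GWOW
After move 5 (R): R=YWRB U=YBGG F=OOOW D=BGYR B=RRYB
After move 6 (F): F=OOWO U=YBWW R=GWGB D=RYYR L=GBOG
After move 7 (F): F=WOOO U=YBGB R=WWWB D=GGYR L=GROY
Query 1: B[2] = Y
Query 2: B[1] = R
Query 3: L[1] = R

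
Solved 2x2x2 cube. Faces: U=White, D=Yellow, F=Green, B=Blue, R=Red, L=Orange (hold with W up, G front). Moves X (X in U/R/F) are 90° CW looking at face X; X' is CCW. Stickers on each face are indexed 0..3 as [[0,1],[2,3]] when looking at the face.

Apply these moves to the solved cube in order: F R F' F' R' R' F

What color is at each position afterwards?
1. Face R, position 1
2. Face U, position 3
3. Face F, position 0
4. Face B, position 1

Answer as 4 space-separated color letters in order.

Answer: Y R R B

Derivation:
After move 1 (F): F=GGGG U=WWOO R=WRWR D=RRYY L=OYOY
After move 2 (R): R=WWRR U=WGOG F=GRGY D=RBYB B=OBWB
After move 3 (F'): F=RYGG U=WGWR R=BWRR D=YYYB L=OGOO
After move 4 (F'): F=YGRG U=WGBR R=YWYR D=GOYB L=OROW
After move 5 (R'): R=WRYY U=WWBO F=YGRR D=GGYG B=BBOB
After move 6 (R'): R=RYWY U=WOBB F=YWRO D=GGYR B=GBGB
After move 7 (F): F=RYOW U=WOWR R=BYBY D=WRYR L=OGOG
Query 1: R[1] = Y
Query 2: U[3] = R
Query 3: F[0] = R
Query 4: B[1] = B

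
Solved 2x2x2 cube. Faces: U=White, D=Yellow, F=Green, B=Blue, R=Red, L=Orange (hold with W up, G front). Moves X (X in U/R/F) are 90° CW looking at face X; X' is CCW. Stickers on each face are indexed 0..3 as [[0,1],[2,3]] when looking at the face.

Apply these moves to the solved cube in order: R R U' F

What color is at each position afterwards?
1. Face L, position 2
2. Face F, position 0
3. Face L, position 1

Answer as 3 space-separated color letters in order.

After move 1 (R): R=RRRR U=WGWG F=GYGY D=YBYB B=WBWB
After move 2 (R): R=RRRR U=WYWY F=GBGB D=YWYW B=GBGB
After move 3 (U'): U=YYWW F=OOGB R=GBRR B=RRGB L=GBOO
After move 4 (F): F=GOBO U=YYOB R=WBWR D=RGYW L=GYOW
Query 1: L[2] = O
Query 2: F[0] = G
Query 3: L[1] = Y

Answer: O G Y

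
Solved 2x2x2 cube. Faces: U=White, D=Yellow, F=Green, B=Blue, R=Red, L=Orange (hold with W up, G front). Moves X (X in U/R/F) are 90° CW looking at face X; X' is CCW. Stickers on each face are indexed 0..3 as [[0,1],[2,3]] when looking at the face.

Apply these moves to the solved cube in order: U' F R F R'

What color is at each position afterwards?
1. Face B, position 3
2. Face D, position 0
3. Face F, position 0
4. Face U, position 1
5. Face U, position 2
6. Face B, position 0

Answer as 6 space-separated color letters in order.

After move 1 (U'): U=WWWW F=OOGG R=GGRR B=RRBB L=BBOO
After move 2 (F): F=GOGO U=WWOB R=WGWR D=RGYY L=BYOY
After move 3 (R): R=WWRG U=WOOO F=GGGY D=RBYR B=BRWB
After move 4 (F): F=GGYG U=WOYY R=OWOG D=RWYR L=BROB
After move 5 (R'): R=WGOO U=WWYB F=GOYY D=RGYG B=RRWB
Query 1: B[3] = B
Query 2: D[0] = R
Query 3: F[0] = G
Query 4: U[1] = W
Query 5: U[2] = Y
Query 6: B[0] = R

Answer: B R G W Y R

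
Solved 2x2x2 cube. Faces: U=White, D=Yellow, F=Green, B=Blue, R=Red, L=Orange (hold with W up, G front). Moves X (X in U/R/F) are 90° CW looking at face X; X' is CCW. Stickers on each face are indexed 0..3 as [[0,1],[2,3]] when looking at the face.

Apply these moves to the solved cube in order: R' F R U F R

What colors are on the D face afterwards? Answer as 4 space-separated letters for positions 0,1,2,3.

Answer: R B Y O

Derivation:
After move 1 (R'): R=RRRR U=WBWB F=GWGW D=YGYG B=YBYB
After move 2 (F): F=GGWW U=WBOO R=WRBR D=RRYG L=OYOG
After move 3 (R): R=BWRR U=WGOW F=GRWG D=RYYY B=OBBB
After move 4 (U): U=OWWG F=BWWG R=OBRR B=OYBB L=GROG
After move 5 (F): F=WBGW U=OWGR R=WBGR D=ROYY L=GROY
After move 6 (R): R=GWRB U=OBGW F=WOGY D=RBYO B=RYWB
Query: D face = RBYO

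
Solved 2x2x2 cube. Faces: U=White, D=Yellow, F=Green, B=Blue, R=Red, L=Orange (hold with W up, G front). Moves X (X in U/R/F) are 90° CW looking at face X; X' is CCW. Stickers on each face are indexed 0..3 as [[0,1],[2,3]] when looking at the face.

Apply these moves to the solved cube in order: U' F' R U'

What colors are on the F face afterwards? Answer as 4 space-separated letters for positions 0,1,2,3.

Answer: B W O Y

Derivation:
After move 1 (U'): U=WWWW F=OOGG R=GGRR B=RRBB L=BBOO
After move 2 (F'): F=OGOG U=WWGR R=YGYR D=BOYY L=BWOW
After move 3 (R): R=YYRG U=WGGG F=OOOY D=BBYR B=RRWB
After move 4 (U'): U=GGWG F=BWOY R=OORG B=YYWB L=RROW
Query: F face = BWOY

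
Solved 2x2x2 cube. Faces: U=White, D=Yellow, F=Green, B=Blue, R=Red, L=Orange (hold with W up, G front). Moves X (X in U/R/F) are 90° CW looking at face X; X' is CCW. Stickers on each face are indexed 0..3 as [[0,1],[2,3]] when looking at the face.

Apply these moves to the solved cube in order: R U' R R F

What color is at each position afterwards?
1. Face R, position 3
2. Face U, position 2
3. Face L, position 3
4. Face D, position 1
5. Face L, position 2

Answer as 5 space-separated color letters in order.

Answer: G O G R O

Derivation:
After move 1 (R): R=RRRR U=WGWG F=GYGY D=YBYB B=WBWB
After move 2 (U'): U=GGWW F=OOGY R=GYRR B=RRWB L=WBOO
After move 3 (R): R=RGRY U=GOWY F=OBGB D=YWYR B=WRGB
After move 4 (R): R=RRYG U=GBWB F=OWGR D=YGYW B=YROB
After move 5 (F): F=GORW U=GBOB R=WRBG D=YRYW L=WYOG
Query 1: R[3] = G
Query 2: U[2] = O
Query 3: L[3] = G
Query 4: D[1] = R
Query 5: L[2] = O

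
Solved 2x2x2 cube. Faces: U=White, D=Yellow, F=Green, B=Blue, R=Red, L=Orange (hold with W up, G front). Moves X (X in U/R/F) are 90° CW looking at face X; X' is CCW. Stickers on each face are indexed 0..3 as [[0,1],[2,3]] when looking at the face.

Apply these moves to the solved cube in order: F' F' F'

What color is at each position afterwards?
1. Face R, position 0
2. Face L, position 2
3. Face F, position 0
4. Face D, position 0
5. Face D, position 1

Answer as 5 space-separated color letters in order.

After move 1 (F'): F=GGGG U=WWRR R=YRYR D=OOYY L=OWOW
After move 2 (F'): F=GGGG U=WWYY R=OROR D=WWYY L=OROR
After move 3 (F'): F=GGGG U=WWOO R=WRWR D=RRYY L=OYOY
Query 1: R[0] = W
Query 2: L[2] = O
Query 3: F[0] = G
Query 4: D[0] = R
Query 5: D[1] = R

Answer: W O G R R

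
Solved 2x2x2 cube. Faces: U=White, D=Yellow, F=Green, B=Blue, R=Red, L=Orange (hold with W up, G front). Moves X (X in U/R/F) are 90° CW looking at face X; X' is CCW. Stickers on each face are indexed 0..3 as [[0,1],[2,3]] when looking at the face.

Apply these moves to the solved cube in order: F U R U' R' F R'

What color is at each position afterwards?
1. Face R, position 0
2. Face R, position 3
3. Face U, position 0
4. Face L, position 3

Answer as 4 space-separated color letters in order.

Answer: B W R G

Derivation:
After move 1 (F): F=GGGG U=WWOO R=WRWR D=RRYY L=OYOY
After move 2 (U): U=OWOW F=WRGG R=BBWR B=OYBB L=GGOY
After move 3 (R): R=WBRB U=OROG F=WRGY D=RBYO B=WYWB
After move 4 (U'): U=RGOO F=GGGY R=WRRB B=WBWB L=WYOY
After move 5 (R'): R=RBWR U=RWOW F=GGGO D=RGYY B=OBBB
After move 6 (F): F=GGOG U=RWYY R=OBWR D=WRYY L=WROG
After move 7 (R'): R=BROW U=RBYO F=GWOY D=WGYG B=YBRB
Query 1: R[0] = B
Query 2: R[3] = W
Query 3: U[0] = R
Query 4: L[3] = G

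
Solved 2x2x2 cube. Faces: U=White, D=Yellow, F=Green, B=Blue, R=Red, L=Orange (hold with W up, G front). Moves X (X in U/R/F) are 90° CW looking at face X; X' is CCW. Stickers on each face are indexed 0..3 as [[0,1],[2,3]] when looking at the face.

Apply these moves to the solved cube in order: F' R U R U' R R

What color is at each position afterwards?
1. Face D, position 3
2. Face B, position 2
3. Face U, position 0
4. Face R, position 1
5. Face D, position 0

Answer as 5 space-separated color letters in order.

After move 1 (F'): F=GGGG U=WWRR R=YRYR D=OOYY L=OWOW
After move 2 (R): R=YYRR U=WGRG F=GOGY D=OBYB B=RBWB
After move 3 (U): U=RWGG F=YYGY R=RBRR B=OWWB L=GOOW
After move 4 (R): R=RRRB U=RYGY F=YBGB D=OWYO B=GWWB
After move 5 (U'): U=YYRG F=GOGB R=YBRB B=RRWB L=GWOW
After move 6 (R): R=RYBB U=YORB F=GWGO D=OWYR B=GRYB
After move 7 (R): R=BRBY U=YWRO F=GWGR D=OYYG B=BROB
Query 1: D[3] = G
Query 2: B[2] = O
Query 3: U[0] = Y
Query 4: R[1] = R
Query 5: D[0] = O

Answer: G O Y R O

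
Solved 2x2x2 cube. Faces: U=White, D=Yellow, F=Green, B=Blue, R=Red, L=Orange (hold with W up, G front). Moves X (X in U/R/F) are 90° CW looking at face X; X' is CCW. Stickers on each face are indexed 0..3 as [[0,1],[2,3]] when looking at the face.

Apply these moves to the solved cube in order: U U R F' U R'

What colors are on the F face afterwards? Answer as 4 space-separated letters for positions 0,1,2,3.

After move 1 (U): U=WWWW F=RRGG R=BBRR B=OOBB L=GGOO
After move 2 (U): U=WWWW F=BBGG R=OORR B=GGBB L=RROO
After move 3 (R): R=RORO U=WBWG F=BYGY D=YBYG B=WGWB
After move 4 (F'): F=YYBG U=WBRR R=BOYO D=ROYG L=RGOW
After move 5 (U): U=RWRB F=BOBG R=WGYO B=RGWB L=YYOW
After move 6 (R'): R=GOWY U=RWRR F=BWBB D=ROYG B=GGOB
Query: F face = BWBB

Answer: B W B B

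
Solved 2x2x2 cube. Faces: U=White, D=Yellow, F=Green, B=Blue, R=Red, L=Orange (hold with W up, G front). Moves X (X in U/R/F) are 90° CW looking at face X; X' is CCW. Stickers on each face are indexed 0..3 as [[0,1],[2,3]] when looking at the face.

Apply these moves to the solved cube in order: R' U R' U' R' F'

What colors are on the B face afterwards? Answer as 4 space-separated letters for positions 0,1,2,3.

Answer: W R R B

Derivation:
After move 1 (R'): R=RRRR U=WBWB F=GWGW D=YGYG B=YBYB
After move 2 (U): U=WWBB F=RRGW R=YBRR B=OOYB L=GWOO
After move 3 (R'): R=BRYR U=WYBO F=RWGB D=YRYW B=GOGB
After move 4 (U'): U=YOWB F=GWGB R=RWYR B=BRGB L=GOOO
After move 5 (R'): R=WRRY U=YGWB F=GOGB D=YWYB B=WRRB
After move 6 (F'): F=OBGG U=YGWR R=WRYY D=OOYB L=GBOW
Query: B face = WRRB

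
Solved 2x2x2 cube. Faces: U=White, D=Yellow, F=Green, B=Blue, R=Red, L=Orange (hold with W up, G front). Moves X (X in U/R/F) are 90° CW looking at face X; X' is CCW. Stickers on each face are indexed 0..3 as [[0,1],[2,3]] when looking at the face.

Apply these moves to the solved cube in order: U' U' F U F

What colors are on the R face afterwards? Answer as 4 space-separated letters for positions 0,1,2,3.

After move 1 (U'): U=WWWW F=OOGG R=GGRR B=RRBB L=BBOO
After move 2 (U'): U=WWWW F=BBGG R=OORR B=GGBB L=RROO
After move 3 (F): F=GBGB U=WWOR R=WOWR D=ROYY L=RYOY
After move 4 (U): U=OWRW F=WOGB R=GGWR B=RYBB L=GBOY
After move 5 (F): F=GWBO U=OWYB R=RGWR D=WGYY L=GROO
Query: R face = RGWR

Answer: R G W R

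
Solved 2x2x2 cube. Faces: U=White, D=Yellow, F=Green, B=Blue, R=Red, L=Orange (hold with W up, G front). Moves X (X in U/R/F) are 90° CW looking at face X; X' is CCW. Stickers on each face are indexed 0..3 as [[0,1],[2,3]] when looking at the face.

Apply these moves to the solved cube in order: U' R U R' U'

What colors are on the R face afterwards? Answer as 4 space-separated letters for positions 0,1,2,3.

Answer: R W W R

Derivation:
After move 1 (U'): U=WWWW F=OOGG R=GGRR B=RRBB L=BBOO
After move 2 (R): R=RGRG U=WOWG F=OYGY D=YBYR B=WRWB
After move 3 (U): U=WWGO F=RGGY R=WRRG B=BBWB L=OYOO
After move 4 (R'): R=RGWR U=WWGB F=RWGO D=YGYY B=RBBB
After move 5 (U'): U=WBWG F=OYGO R=RWWR B=RGBB L=RBOO
Query: R face = RWWR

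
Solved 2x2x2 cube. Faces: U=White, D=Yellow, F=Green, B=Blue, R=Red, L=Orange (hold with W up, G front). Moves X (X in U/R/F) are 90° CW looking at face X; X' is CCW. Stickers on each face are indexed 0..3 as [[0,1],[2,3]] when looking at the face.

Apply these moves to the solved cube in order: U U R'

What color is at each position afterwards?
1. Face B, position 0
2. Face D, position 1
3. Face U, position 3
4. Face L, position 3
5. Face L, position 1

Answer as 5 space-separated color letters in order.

After move 1 (U): U=WWWW F=RRGG R=BBRR B=OOBB L=GGOO
After move 2 (U): U=WWWW F=BBGG R=OORR B=GGBB L=RROO
After move 3 (R'): R=OROR U=WBWG F=BWGW D=YBYG B=YGYB
Query 1: B[0] = Y
Query 2: D[1] = B
Query 3: U[3] = G
Query 4: L[3] = O
Query 5: L[1] = R

Answer: Y B G O R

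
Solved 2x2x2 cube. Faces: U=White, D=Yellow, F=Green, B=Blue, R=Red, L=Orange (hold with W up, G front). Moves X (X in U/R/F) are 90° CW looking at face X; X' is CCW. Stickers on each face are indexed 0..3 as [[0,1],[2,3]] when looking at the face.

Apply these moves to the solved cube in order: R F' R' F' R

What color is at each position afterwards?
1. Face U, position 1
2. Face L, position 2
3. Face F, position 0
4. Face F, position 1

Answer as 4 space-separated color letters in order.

Answer: R O G W

Derivation:
After move 1 (R): R=RRRR U=WGWG F=GYGY D=YBYB B=WBWB
After move 2 (F'): F=YYGG U=WGRR R=BRYR D=OOYB L=OGOW
After move 3 (R'): R=RRBY U=WWRW F=YGGR D=OYYG B=BBOB
After move 4 (F'): F=GRYG U=WWRB R=YROY D=GWYG L=OWOR
After move 5 (R): R=OYYR U=WRRG F=GWYG D=GOYB B=BBWB
Query 1: U[1] = R
Query 2: L[2] = O
Query 3: F[0] = G
Query 4: F[1] = W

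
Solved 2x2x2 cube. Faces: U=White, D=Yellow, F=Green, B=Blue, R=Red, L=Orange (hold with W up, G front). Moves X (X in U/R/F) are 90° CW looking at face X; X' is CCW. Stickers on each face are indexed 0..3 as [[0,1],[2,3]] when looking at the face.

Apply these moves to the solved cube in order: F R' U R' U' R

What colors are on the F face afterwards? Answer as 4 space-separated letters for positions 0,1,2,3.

After move 1 (F): F=GGGG U=WWOO R=WRWR D=RRYY L=OYOY
After move 2 (R'): R=RRWW U=WBOB F=GWGO D=RGYG B=YBRB
After move 3 (U): U=OWBB F=RRGO R=YBWW B=OYRB L=GWOY
After move 4 (R'): R=BWYW U=ORBO F=RWGB D=RRYO B=GYGB
After move 5 (U'): U=ROOB F=GWGB R=RWYW B=BWGB L=GYOY
After move 6 (R): R=YRWW U=RWOB F=GRGO D=RGYB B=BWOB
Query: F face = GRGO

Answer: G R G O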